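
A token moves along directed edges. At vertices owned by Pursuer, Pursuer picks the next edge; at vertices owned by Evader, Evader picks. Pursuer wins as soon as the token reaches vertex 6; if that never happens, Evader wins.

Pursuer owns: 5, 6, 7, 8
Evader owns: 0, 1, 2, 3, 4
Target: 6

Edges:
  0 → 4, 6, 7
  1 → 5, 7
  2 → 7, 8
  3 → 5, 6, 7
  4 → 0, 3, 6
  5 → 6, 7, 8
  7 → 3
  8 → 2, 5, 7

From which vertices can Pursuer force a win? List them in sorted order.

5, 6, 8

A0 = {6}
A1: add {5} — 5 (Pursuer) has 5→6.
A2: add {8} — 8 (Pursuer) has 8→5.
A3 = A2; e.g. 0 (Evader) can still go to 4. Fixed point.
Pursuer's winning region = {5, 6, 8}.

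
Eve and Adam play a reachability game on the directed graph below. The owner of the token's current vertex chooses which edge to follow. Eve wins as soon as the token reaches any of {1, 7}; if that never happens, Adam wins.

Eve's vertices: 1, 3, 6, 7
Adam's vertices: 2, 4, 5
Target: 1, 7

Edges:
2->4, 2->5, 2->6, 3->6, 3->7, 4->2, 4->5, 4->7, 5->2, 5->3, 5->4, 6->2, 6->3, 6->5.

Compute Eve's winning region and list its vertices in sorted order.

1, 3, 6, 7

A0 = {1, 7}
A1: add {3} — 3 (Eve) has 3→7.
A2: add {6} — 6 (Eve) has 6→3.
A3 = A2; e.g. 2 (Adam) can still go to 4. Fixed point.
Eve's winning region = {1, 3, 6, 7}.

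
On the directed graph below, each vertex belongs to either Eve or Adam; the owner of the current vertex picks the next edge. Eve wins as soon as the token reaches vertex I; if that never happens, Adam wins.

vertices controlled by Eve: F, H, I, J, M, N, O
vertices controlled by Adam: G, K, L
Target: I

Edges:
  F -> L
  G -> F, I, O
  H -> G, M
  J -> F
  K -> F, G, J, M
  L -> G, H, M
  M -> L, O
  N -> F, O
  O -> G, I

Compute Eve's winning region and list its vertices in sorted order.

A0 = {I}
A1: add {O} — O (Eve) has O→I.
A2: add {M, N} — M (Eve) has M→O; N (Eve) has N→O.
A3: add {H} — H (Eve) has H→M.
A4 = A3; e.g. F (Eve) has no edge into A3. Fixed point.
Eve's winning region = {H, I, M, N, O}.

H, I, M, N, O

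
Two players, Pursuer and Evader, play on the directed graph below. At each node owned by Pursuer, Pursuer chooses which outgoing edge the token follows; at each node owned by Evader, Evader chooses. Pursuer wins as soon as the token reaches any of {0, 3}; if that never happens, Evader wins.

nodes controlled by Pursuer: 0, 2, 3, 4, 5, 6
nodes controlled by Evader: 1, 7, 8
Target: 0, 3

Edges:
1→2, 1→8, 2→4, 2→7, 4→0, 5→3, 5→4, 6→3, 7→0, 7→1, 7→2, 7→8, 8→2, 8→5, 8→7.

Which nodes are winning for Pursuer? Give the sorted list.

A0 = {0, 3}
A1: add {4, 5, 6} — 4 (Pursuer) has 4→0; 5 (Pursuer) has 5→3; 6 (Pursuer) has 6→3.
A2: add {2} — 2 (Pursuer) has 2→4.
A3 = A2; e.g. 1 (Evader) can still go to 8. Fixed point.
Pursuer's winning region = {0, 2, 3, 4, 5, 6}.

0, 2, 3, 4, 5, 6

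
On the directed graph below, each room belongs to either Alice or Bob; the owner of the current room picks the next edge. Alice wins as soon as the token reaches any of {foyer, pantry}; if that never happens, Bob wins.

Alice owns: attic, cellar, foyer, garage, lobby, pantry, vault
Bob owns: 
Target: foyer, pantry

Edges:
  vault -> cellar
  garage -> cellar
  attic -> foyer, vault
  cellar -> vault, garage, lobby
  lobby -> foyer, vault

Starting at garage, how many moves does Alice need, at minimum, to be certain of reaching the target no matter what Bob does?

A0 = {foyer, pantry}
A1: add {attic, lobby} — attic (Alice) has attic→foyer; lobby (Alice) has lobby→foyer.
A2: add {cellar} — cellar (Alice) has cellar→lobby.
A3: add {garage, vault} — vault (Alice) has vault→cellar; garage (Alice) has garage→cellar.
A3 = all vertices. Fixed point.
garage enters the attractor at level 3, so Alice can force the target in 3 moves from there.

3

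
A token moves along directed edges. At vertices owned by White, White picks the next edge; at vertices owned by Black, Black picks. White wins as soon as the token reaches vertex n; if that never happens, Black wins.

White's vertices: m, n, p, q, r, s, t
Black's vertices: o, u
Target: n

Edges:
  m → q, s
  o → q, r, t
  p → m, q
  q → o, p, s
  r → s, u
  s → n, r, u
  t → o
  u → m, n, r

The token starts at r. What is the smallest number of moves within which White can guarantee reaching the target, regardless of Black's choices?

2

A0 = {n}
A1: add {s} — s (White) has s→n.
A2: add {m, q, r} — m (White) has m→s; q (White) has q→s; r (White) has r→s.
r enters the attractor at level 2, so White can force the target in 2 moves from there.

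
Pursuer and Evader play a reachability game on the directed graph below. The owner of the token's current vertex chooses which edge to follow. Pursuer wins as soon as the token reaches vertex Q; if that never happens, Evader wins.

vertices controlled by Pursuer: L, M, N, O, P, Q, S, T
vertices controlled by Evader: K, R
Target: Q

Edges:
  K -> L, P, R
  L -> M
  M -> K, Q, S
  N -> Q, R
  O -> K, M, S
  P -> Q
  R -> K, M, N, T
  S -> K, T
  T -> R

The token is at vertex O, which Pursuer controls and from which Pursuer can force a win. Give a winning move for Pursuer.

A0 = {Q}
A1: add {M, N, P} — M (Pursuer) has M→Q; N (Pursuer) has N→Q; P (Pursuer) has P→Q.
A2: add {L, O} — L (Pursuer) has L→M; O (Pursuer) has O→M.
A3 = A2; e.g. K (Evader) can still go to R. Fixed point.
From O, successor M is in the attractor (rank 1); the other successors K, S are not.

M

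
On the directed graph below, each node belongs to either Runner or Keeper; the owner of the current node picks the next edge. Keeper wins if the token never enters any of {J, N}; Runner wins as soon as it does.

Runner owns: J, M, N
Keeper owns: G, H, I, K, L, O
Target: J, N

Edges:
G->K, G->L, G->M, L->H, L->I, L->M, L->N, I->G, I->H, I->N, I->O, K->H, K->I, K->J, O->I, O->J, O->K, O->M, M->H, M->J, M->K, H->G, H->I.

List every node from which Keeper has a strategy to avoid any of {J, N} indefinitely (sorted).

A0 = {J, N}
A1: add {M} — M (Runner) has M→J.
A2 = A1; e.g. G (Keeper) can still go to K. Fixed point.
Runner's attractor = {J, M, N}; Keeper avoids the target exactly from the complement.

G, H, I, K, L, O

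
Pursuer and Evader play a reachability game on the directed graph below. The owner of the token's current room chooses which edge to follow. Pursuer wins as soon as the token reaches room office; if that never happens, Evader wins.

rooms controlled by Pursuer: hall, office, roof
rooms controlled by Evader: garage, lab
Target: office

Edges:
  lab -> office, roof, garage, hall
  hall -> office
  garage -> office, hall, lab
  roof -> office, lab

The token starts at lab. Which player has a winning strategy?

A0 = {office}
A1: add {hall, roof} — roof (Pursuer) has roof→office; hall (Pursuer) has hall→office.
A2 = A1; e.g. garage (Evader) can still go to lab. Fixed point.
lab never enters the attractor, so Evader can avoid the target forever.

Evader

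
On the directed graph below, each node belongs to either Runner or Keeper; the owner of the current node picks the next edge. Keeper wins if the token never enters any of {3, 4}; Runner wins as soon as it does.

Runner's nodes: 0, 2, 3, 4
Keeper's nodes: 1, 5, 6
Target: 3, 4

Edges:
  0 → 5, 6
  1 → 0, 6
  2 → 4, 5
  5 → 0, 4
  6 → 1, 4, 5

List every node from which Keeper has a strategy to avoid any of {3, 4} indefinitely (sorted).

0, 1, 5, 6

A0 = {3, 4}
A1: add {2} — 2 (Runner) has 2→4.
A2 = A1; e.g. 0 (Runner) has no edge into A1. Fixed point.
Runner's attractor = {2, 3, 4}; Keeper avoids the target exactly from the complement.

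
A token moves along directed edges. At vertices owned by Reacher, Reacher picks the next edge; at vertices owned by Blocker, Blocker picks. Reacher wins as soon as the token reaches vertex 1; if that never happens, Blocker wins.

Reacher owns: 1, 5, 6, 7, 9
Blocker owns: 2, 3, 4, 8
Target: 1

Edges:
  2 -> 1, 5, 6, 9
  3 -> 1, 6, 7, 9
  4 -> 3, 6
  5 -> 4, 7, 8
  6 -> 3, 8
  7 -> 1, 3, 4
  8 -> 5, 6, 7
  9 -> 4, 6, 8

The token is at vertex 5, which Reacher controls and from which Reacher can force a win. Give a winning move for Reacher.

7

A0 = {1}
A1: add {7} — 7 (Reacher) has 7→1.
A2: add {5} — 5 (Reacher) has 5→7.
A3 = A2; e.g. 2 (Blocker) can still go to 6. Fixed point.
From 5, successor 7 is in the attractor (rank 1); the other successors 4, 8 are not.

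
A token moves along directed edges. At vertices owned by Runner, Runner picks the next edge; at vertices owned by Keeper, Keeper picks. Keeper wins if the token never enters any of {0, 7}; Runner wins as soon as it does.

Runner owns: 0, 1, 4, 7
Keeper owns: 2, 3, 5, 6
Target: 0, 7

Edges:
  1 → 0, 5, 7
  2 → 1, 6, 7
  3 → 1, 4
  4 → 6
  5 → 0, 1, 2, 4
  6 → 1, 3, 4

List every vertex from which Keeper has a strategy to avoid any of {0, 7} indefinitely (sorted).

A0 = {0, 7}
A1: add {1} — 1 (Runner) has 1→0.
A2 = A1; e.g. 2 (Keeper) can still go to 6. Fixed point.
Runner's attractor = {0, 1, 7}; Keeper avoids the target exactly from the complement.

2, 3, 4, 5, 6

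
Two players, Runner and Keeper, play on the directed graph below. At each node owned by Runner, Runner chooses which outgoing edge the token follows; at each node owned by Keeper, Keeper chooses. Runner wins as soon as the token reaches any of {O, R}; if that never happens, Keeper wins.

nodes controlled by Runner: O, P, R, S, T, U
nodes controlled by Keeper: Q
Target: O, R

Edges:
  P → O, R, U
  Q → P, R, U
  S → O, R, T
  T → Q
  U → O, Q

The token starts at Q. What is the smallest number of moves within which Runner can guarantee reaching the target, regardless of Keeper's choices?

A0 = {O, R}
A1: add {P, S, U} — P (Runner) has P→O; S (Runner) has S→O; U (Runner) has U→O.
A2: add {Q} — Q (Keeper): all of {P, R, U} already in.
Q enters the attractor at level 2, so Runner can force the target in 2 moves from there.

2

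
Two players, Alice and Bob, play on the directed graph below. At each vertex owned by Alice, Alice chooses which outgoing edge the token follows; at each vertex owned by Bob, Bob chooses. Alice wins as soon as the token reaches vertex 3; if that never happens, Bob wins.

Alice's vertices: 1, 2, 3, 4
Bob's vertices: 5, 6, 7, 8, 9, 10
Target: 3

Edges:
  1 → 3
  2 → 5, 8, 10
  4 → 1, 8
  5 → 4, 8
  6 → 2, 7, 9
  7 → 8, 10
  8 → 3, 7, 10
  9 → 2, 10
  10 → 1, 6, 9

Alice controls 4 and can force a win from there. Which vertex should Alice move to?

A0 = {3}
A1: add {1} — 1 (Alice) has 1→3.
A2: add {4} — 4 (Alice) has 4→1.
A3 = A2; e.g. 2 (Alice) has no edge into A2. Fixed point.
From 4, successor 1 is in the attractor (rank 1); the other successor 8 is not.

1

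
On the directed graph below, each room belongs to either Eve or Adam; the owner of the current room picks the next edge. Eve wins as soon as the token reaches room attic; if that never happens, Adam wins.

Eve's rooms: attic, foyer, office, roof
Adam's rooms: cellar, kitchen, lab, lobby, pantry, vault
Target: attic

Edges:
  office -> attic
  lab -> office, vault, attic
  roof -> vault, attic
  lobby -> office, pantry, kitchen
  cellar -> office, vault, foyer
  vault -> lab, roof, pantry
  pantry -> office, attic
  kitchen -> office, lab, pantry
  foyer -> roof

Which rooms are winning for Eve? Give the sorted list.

A0 = {attic}
A1: add {office, roof} — office (Eve) has office→attic; roof (Eve) has roof→attic.
A2: add {foyer, pantry} — pantry (Adam): all of {office, attic} already in; foyer (Eve) has foyer→roof.
A3 = A2; e.g. lab (Adam) can still go to vault. Fixed point.
Eve's winning region = {attic, foyer, office, pantry, roof}.

attic, foyer, office, pantry, roof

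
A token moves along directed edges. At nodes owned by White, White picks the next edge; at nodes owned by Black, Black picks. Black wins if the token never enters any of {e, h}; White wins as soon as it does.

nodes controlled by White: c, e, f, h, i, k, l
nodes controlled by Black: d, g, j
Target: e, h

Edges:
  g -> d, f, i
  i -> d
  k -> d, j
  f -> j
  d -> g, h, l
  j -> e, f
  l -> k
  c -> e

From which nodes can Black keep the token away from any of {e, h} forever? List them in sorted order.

d, f, g, i, j, k, l

A0 = {e, h}
A1: add {c} — c (White) has c→e.
A2 = A1; e.g. d (Black) can still go to g. Fixed point.
White's attractor = {c, e, h}; Black avoids the target exactly from the complement.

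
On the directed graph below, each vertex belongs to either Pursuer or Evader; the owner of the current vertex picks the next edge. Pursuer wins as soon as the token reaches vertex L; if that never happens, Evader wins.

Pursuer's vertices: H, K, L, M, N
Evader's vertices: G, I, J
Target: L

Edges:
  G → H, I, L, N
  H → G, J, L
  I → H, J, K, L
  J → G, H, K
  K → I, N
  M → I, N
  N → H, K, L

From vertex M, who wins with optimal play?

Pursuer

A0 = {L}
A1: add {H, N} — H (Pursuer) has H→L; N (Pursuer) has N→L.
A2: add {K, M} — K (Pursuer) has K→N; M (Pursuer) has M→N.
A3 = A2; e.g. G (Evader) can still go to I. Fixed point.
M ∈ A2, so Pursuer can force the target.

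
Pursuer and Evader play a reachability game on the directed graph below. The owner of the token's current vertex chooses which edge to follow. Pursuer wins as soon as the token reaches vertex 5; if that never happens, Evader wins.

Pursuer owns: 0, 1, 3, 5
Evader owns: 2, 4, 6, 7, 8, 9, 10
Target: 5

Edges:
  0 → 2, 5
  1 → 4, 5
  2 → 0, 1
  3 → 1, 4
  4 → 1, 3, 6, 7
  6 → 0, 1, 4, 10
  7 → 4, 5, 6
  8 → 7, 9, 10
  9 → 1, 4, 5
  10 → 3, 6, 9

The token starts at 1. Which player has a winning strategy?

A0 = {5}
A1: add {0, 1} — 0 (Pursuer) has 0→5; 1 (Pursuer) has 1→5.
1 ∈ A1, so Pursuer can force the target.

Pursuer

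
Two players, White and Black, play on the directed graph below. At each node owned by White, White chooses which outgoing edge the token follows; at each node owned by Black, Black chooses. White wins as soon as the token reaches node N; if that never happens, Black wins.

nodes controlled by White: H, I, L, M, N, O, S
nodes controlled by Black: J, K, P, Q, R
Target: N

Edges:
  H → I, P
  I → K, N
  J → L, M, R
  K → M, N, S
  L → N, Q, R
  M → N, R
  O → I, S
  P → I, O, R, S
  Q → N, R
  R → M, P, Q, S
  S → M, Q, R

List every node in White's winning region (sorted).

H, I, K, L, M, N, O, S

A0 = {N}
A1: add {I, L, M} — I (White) has I→N; L (White) has L→N; M (White) has M→N.
A2: add {H, O, S} — H (White) has H→I; O (White) has O→I; S (White) has S→M.
A3: add {K} — K (Black): all of {M, N, S} already in.
A4 = A3; e.g. J (Black) can still go to R. Fixed point.
White's winning region = {H, I, K, L, M, N, O, S}.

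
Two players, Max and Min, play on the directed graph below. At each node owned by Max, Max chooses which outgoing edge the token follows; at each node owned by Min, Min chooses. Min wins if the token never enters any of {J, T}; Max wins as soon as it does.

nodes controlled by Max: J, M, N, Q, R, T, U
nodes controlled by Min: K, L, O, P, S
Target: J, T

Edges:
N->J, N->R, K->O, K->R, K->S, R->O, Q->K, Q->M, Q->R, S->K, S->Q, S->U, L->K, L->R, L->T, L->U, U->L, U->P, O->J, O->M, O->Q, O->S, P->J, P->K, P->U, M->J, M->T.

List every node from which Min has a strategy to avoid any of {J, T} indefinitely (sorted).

A0 = {J, T}
A1: add {M, N} — M (Max) has M→J; N (Max) has N→J.
A2: add {Q} — Q (Max) has Q→M.
A3 = A2; e.g. K (Min) can still go to O. Fixed point.
Max's attractor = {J, M, N, Q, T}; Min avoids the target exactly from the complement.

K, L, O, P, R, S, U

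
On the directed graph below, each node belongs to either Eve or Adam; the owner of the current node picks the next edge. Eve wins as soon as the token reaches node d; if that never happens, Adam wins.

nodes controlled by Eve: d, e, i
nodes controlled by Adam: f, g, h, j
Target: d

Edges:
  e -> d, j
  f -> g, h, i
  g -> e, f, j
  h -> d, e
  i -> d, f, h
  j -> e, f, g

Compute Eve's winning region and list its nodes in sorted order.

d, e, h, i

A0 = {d}
A1: add {e, i} — e (Eve) has e→d; i (Eve) has i→d.
A2: add {h} — h (Adam): all of {d, e} already in.
A3 = A2; e.g. f (Adam) can still go to g. Fixed point.
Eve's winning region = {d, e, h, i}.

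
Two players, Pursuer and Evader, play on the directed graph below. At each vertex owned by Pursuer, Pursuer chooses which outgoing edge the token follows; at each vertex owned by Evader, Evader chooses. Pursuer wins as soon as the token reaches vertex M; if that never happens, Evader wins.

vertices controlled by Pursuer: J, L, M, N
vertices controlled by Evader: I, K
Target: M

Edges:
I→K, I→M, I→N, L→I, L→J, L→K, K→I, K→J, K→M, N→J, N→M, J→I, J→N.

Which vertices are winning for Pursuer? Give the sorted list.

A0 = {M}
A1: add {N} — N (Pursuer) has N→M.
A2: add {J} — J (Pursuer) has J→N.
A3: add {L} — L (Pursuer) has L→J.
A4 = A3; e.g. I (Evader) can still go to K. Fixed point.
Pursuer's winning region = {J, L, M, N}.

J, L, M, N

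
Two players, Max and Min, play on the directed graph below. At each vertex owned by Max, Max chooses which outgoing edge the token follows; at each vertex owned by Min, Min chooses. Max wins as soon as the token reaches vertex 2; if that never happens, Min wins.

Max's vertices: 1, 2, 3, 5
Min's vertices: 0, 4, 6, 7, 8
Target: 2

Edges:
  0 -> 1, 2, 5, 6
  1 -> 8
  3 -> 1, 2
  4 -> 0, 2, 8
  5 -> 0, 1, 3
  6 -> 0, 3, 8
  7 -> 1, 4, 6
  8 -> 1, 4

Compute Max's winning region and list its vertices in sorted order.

A0 = {2}
A1: add {3} — 3 (Max) has 3→2.
A2: add {5} — 5 (Max) has 5→3.
A3 = A2; e.g. 0 (Min) can still go to 1. Fixed point.
Max's winning region = {2, 3, 5}.

2, 3, 5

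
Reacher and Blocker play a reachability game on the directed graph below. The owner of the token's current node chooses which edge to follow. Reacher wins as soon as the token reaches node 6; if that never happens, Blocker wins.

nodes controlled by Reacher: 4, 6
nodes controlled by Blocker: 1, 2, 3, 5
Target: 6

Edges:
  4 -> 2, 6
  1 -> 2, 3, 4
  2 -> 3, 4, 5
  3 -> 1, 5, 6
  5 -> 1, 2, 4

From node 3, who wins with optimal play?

A0 = {6}
A1: add {4} — 4 (Reacher) has 4→6.
A2 = A1; e.g. 1 (Blocker) can still go to 2. Fixed point.
3 never enters the attractor, so Blocker can avoid the target forever.

Blocker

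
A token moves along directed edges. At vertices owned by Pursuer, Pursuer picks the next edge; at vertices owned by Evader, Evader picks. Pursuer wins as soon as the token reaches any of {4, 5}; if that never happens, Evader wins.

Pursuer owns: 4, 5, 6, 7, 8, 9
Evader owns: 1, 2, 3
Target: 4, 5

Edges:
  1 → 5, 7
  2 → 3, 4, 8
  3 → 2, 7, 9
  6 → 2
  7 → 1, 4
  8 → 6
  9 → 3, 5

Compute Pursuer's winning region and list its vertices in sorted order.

A0 = {4, 5}
A1: add {7, 9} — 7 (Pursuer) has 7→4; 9 (Pursuer) has 9→5.
A2: add {1} — 1 (Evader): all of {5, 7} already in.
A3 = A2; e.g. 2 (Evader) can still go to 3. Fixed point.
Pursuer's winning region = {1, 4, 5, 7, 9}.

1, 4, 5, 7, 9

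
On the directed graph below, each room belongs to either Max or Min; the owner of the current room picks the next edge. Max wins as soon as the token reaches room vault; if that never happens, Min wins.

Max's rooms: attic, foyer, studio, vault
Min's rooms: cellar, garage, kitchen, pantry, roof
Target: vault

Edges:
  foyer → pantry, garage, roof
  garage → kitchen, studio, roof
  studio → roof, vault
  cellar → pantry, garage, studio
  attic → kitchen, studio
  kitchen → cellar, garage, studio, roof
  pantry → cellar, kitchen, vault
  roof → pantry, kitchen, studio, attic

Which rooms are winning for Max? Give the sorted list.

attic, studio, vault

A0 = {vault}
A1: add {studio} — studio (Max) has studio→vault.
A2: add {attic} — attic (Max) has attic→studio.
A3 = A2; e.g. pantry (Min) can still go to cellar. Fixed point.
Max's winning region = {attic, studio, vault}.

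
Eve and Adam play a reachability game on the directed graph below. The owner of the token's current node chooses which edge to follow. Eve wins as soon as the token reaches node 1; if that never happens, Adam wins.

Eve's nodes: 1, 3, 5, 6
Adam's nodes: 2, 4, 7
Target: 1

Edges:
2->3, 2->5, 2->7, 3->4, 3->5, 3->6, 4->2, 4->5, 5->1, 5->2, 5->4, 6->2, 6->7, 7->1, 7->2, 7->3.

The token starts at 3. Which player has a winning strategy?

Eve

A0 = {1}
A1: add {5} — 5 (Eve) has 5→1.
A2: add {3} — 3 (Eve) has 3→5.
A3 = A2; e.g. 2 (Adam) can still go to 7. Fixed point.
3 ∈ A2, so Eve can force the target.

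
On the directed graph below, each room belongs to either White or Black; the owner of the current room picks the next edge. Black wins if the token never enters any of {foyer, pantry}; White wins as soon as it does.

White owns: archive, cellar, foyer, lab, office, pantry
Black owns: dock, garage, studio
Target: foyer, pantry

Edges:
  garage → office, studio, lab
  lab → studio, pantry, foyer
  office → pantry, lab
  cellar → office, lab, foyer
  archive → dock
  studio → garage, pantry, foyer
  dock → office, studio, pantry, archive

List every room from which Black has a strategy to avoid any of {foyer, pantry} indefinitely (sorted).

A0 = {foyer, pantry}
A1: add {cellar, lab, office} — office (White) has office→pantry; cellar (White) has cellar→foyer; lab (White) has lab→pantry.
A2 = A1; e.g. garage (Black) can still go to studio. Fixed point.
White's attractor = {cellar, foyer, lab, office, pantry}; Black avoids the target exactly from the complement.

archive, dock, garage, studio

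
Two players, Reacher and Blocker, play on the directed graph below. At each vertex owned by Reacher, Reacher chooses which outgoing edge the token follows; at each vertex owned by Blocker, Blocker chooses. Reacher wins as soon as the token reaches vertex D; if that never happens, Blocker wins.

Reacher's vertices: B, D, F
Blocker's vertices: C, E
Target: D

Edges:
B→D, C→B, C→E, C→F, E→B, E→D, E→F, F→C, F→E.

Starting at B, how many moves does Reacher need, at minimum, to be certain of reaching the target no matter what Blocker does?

1

A0 = {D}
A1: add {B} — B (Reacher) has B→D.
A2 = A1; e.g. C (Blocker) can still go to E. Fixed point.
B enters the attractor at level 1, so Reacher can force the target in 1 move from there.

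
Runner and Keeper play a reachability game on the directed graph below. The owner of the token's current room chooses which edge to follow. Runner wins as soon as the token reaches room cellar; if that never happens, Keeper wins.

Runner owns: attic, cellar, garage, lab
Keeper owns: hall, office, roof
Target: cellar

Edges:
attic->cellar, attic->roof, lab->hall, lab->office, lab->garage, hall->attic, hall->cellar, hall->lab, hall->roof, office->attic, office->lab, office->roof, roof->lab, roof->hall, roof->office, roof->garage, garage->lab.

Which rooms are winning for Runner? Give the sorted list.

attic, cellar

A0 = {cellar}
A1: add {attic} — attic (Runner) has attic→cellar.
A2 = A1; e.g. lab (Runner) has no edge into A1. Fixed point.
Runner's winning region = {attic, cellar}.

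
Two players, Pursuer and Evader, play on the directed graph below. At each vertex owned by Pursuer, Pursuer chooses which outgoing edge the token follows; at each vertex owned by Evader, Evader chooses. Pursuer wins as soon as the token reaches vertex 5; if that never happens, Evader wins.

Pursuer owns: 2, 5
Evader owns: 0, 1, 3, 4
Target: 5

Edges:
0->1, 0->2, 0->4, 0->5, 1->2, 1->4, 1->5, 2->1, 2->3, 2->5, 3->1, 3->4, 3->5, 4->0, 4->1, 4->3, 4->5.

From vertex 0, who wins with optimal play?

Evader

A0 = {5}
A1: add {2} — 2 (Pursuer) has 2→5.
A2 = A1; e.g. 0 (Evader) can still go to 1. Fixed point.
0 never enters the attractor, so Evader can avoid the target forever.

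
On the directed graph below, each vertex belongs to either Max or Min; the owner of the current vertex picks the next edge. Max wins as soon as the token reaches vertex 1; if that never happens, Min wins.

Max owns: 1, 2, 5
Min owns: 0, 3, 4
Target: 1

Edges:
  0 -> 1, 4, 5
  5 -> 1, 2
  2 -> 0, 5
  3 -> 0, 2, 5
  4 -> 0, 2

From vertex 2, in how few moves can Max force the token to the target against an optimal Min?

A0 = {1}
A1: add {5} — 5 (Max) has 5→1.
A2: add {2} — 2 (Max) has 2→5.
A3 = A2; e.g. 0 (Min) can still go to 4. Fixed point.
2 enters the attractor at level 2, so Max can force the target in 2 moves from there.

2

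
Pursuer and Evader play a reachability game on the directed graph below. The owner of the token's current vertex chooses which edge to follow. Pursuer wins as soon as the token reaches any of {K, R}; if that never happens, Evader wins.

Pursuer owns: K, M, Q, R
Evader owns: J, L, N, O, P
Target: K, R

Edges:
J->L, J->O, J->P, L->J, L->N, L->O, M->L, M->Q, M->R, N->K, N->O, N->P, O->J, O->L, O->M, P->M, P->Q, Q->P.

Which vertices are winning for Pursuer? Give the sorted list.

K, M, R

A0 = {K, R}
A1: add {M} — M (Pursuer) has M→R.
A2 = A1; e.g. J (Evader) can still go to L. Fixed point.
Pursuer's winning region = {K, M, R}.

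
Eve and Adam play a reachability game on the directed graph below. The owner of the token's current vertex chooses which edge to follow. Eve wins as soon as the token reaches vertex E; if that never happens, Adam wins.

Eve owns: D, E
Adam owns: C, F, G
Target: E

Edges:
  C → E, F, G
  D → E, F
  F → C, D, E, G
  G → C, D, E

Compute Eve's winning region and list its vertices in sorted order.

D, E

A0 = {E}
A1: add {D} — D (Eve) has D→E.
A2 = A1; e.g. C (Adam) can still go to F. Fixed point.
Eve's winning region = {D, E}.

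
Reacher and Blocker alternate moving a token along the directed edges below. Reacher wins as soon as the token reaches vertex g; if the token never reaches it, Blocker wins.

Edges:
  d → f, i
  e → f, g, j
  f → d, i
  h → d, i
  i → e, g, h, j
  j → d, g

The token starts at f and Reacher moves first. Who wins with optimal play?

Track states (vertex, player-to-move).
A0 = {(g,Reacher), (g,Blocker)}
A1: add {(e,Reacher), (i,Reacher), (j,Reacher)}.
A2 = A1; e.g. (d,Reacher) stays out. (f,Reacher) never enters ⇒ Blocker avoids the target.

Blocker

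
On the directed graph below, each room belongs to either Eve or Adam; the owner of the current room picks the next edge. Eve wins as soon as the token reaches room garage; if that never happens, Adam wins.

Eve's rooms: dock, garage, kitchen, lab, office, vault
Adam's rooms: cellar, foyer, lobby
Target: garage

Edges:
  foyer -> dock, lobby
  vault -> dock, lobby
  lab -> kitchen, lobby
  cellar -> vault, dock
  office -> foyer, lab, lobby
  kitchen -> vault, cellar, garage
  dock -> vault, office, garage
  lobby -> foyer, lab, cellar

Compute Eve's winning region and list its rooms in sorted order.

cellar, dock, garage, kitchen, lab, office, vault

A0 = {garage}
A1: add {dock, kitchen} — kitchen (Eve) has kitchen→garage; dock (Eve) has dock→garage.
A2: add {lab, vault} — vault (Eve) has vault→dock; lab (Eve) has lab→kitchen.
A3: add {cellar, office} — cellar (Adam): all of {vault, dock} already in; office (Eve) has office→lab.
A4 = A3; e.g. foyer (Adam) can still go to lobby. Fixed point.
Eve's winning region = {cellar, dock, garage, kitchen, lab, office, vault}.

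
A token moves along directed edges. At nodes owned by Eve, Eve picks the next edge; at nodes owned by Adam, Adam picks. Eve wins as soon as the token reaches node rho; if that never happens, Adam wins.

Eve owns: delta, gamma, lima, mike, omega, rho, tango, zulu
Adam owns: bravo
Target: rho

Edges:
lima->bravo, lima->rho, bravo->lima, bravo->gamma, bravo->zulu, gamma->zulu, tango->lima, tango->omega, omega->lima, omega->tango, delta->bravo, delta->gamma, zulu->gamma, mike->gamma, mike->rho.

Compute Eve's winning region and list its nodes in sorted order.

lima, mike, omega, rho, tango

A0 = {rho}
A1: add {lima, mike} — lima (Eve) has lima→rho; mike (Eve) has mike→rho.
A2: add {omega, tango} — tango (Eve) has tango→lima; omega (Eve) has omega→lima.
A3 = A2; e.g. bravo (Adam) can still go to gamma. Fixed point.
Eve's winning region = {lima, mike, omega, rho, tango}.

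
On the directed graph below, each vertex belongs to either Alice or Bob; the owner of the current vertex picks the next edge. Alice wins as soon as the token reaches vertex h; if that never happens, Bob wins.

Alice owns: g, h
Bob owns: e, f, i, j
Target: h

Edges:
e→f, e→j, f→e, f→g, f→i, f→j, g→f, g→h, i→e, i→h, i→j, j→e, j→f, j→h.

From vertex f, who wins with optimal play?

A0 = {h}
A1: add {g} — g (Alice) has g→h.
A2 = A1; e.g. e (Bob) can still go to f. Fixed point.
f never enters the attractor, so Bob can avoid the target forever.

Bob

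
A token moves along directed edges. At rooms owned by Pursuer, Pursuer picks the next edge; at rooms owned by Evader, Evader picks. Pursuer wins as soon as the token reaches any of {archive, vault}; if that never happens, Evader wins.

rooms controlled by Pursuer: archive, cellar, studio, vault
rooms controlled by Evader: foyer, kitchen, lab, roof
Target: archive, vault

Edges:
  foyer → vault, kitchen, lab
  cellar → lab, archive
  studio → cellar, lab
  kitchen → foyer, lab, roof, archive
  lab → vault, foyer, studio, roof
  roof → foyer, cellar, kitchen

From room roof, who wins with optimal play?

Evader

A0 = {archive, vault}
A1: add {cellar} — cellar (Pursuer) has cellar→archive.
A2: add {studio} — studio (Pursuer) has studio→cellar.
A3 = A2; e.g. foyer (Evader) can still go to kitchen. Fixed point.
roof never enters the attractor, so Evader can avoid the target forever.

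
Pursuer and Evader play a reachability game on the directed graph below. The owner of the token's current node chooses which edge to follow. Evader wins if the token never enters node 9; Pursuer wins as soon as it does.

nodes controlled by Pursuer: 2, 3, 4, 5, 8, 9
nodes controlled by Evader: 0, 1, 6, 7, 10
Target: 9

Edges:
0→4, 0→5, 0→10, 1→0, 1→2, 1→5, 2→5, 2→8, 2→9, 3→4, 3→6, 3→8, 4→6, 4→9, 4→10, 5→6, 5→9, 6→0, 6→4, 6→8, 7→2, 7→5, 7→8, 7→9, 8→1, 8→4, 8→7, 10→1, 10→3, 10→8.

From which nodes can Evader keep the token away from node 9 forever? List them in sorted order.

A0 = {9}
A1: add {2, 4, 5} — 2 (Pursuer) has 2→9; 4 (Pursuer) has 4→9; 5 (Pursuer) has 5→9.
A2: add {3, 8} — 3 (Pursuer) has 3→4; 8 (Pursuer) has 8→4.
A3: add {7} — 7 (Evader): all of {2, 5, 8, 9} already in.
A4 = A3; e.g. 0 (Evader) can still go to 10. Fixed point.
Pursuer's attractor = {2, 3, 4, 5, 7, 8, 9}; Evader avoids the target exactly from the complement.

0, 1, 6, 10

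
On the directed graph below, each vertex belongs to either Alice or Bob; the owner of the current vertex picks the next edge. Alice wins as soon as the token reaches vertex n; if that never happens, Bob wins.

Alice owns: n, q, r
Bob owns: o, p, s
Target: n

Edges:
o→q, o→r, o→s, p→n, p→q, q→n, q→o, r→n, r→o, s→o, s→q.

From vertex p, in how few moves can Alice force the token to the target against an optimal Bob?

2

A0 = {n}
A1: add {q, r} — q (Alice) has q→n; r (Alice) has r→n.
A2: add {p} — p (Bob): all of {n, q} already in.
A3 = A2; e.g. o (Bob) can still go to s. Fixed point.
p enters the attractor at level 2, so Alice can force the target in 2 moves from there.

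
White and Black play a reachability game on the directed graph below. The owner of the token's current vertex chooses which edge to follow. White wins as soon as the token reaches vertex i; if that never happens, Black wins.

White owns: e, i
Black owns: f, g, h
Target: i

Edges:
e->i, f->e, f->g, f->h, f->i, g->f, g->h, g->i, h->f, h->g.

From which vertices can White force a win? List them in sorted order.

A0 = {i}
A1: add {e} — e (White) has e→i.
A2 = A1; e.g. f (Black) can still go to g. Fixed point.
White's winning region = {e, i}.

e, i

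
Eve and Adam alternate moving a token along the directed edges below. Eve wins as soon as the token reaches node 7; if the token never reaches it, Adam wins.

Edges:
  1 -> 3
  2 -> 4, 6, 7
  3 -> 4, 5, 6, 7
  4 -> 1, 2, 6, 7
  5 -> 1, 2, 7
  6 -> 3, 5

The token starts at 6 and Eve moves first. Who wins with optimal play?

Adam

Track states (vertex, player-to-move).
A0 = {(7,Eve), (7,Adam)}
A1: add {(2,Eve), (3,Eve), (4,Eve), (5,Eve)}.
A2: add {(1,Adam), (6,Adam)}.
A3 = A2; e.g. (1,Eve) stays out. (6,Eve) never enters ⇒ Adam avoids the target.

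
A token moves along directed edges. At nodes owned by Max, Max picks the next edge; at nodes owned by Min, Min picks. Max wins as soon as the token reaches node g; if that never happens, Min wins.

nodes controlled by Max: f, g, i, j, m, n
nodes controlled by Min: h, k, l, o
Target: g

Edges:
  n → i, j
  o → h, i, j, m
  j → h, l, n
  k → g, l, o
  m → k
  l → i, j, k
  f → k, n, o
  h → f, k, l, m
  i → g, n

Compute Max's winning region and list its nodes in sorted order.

f, g, i, j, n

A0 = {g}
A1: add {i} — i (Max) has i→g.
A2: add {n} — n (Max) has n→i.
A3: add {f, j} — f (Max) has f→n; j (Max) has j→n.
A4 = A3; e.g. h (Min) can still go to k. Fixed point.
Max's winning region = {f, g, i, j, n}.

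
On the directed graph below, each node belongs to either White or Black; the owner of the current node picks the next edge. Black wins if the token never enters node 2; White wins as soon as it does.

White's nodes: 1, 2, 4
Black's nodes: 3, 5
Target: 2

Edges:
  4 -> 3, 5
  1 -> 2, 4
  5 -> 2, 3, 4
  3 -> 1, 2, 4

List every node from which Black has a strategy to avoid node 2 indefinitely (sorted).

3, 4, 5

A0 = {2}
A1: add {1} — 1 (White) has 1→2.
A2 = A1; e.g. 3 (Black) can still go to 4. Fixed point.
White's attractor = {1, 2}; Black avoids the target exactly from the complement.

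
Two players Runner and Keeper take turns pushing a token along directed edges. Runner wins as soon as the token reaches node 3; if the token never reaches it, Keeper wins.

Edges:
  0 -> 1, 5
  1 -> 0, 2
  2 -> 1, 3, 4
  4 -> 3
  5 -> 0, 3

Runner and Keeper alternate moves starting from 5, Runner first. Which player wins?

Runner

Track states (vertex, player-to-move).
A0 = {(3,Runner), (3,Keeper)}
A1: add {(2,Runner), (4,Runner), (4,Keeper), (5,Runner)}.
(5,Runner) ∈ A1 ⇒ Runner forces the target.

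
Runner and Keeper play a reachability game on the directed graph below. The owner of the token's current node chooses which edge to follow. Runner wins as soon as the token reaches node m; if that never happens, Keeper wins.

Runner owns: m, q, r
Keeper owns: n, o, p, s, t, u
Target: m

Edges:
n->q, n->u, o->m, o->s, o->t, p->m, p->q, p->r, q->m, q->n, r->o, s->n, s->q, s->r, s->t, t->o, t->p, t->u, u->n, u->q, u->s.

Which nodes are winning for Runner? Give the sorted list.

A0 = {m}
A1: add {q} — q (Runner) has q→m.
A2 = A1; e.g. n (Keeper) can still go to u. Fixed point.
Runner's winning region = {m, q}.

m, q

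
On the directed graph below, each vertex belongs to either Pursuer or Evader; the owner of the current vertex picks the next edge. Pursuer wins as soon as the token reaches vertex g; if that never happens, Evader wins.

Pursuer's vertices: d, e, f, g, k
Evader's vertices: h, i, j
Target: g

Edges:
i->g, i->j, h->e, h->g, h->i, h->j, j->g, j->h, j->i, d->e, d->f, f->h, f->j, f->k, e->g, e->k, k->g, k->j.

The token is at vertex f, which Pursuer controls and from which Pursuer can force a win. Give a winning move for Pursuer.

k

A0 = {g}
A1: add {e, k} — e (Pursuer) has e→g; k (Pursuer) has k→g.
A2: add {d, f} — d (Pursuer) has d→e; f (Pursuer) has f→k.
A3 = A2; e.g. h (Evader) can still go to i. Fixed point.
From f, successor k is in the attractor (rank 1); the other successors h, j are not.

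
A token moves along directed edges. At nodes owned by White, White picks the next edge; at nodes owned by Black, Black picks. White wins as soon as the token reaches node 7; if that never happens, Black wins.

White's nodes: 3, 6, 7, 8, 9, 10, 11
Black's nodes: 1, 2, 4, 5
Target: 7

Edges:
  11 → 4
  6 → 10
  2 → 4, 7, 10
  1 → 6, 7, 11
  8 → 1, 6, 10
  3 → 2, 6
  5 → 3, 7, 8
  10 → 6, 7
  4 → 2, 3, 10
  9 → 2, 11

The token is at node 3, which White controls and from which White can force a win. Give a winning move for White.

A0 = {7}
A1: add {10} — 10 (White) has 10→7.
A2: add {6, 8} — 6 (White) has 6→10; 8 (White) has 8→10.
A3: add {3} — 3 (White) has 3→6.
A4: add {5} — 5 (Black): all of {3, 7, 8} already in.
A5 = A4; e.g. 1 (Black) can still go to 11. Fixed point.
From 3, successor 6 is in the attractor (rank 2); the other successor 2 is not.

6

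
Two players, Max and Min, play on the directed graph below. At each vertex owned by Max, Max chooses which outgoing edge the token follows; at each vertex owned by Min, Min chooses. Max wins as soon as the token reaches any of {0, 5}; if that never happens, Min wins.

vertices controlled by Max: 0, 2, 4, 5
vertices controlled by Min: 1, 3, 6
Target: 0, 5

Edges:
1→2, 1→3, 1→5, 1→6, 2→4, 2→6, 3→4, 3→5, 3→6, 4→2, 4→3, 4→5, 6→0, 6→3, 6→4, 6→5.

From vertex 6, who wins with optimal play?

Min

A0 = {0, 5}
A1: add {4} — 4 (Max) has 4→5.
A2: add {2} — 2 (Max) has 2→4.
A3 = A2; e.g. 1 (Min) can still go to 3. Fixed point.
6 never enters the attractor, so Min can avoid the target forever.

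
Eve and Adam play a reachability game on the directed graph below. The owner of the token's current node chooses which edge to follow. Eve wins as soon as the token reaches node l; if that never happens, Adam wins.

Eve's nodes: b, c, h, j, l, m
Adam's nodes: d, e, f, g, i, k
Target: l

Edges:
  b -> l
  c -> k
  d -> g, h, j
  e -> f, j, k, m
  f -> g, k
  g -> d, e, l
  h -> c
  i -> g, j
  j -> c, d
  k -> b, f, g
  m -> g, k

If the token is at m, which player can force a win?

A0 = {l}
A1: add {b} — b (Eve) has b→l.
A2 = A1; e.g. c (Eve) has no edge into A1. Fixed point.
m never enters the attractor, so Adam can avoid the target forever.

Adam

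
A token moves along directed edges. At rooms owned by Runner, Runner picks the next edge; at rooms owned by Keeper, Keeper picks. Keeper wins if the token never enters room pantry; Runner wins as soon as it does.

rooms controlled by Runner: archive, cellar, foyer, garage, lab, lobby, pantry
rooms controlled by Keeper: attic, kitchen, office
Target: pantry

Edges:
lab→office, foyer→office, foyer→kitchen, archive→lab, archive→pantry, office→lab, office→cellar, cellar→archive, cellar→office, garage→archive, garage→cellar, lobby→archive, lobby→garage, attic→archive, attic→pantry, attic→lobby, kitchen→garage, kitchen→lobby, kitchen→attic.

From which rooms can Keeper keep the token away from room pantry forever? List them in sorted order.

A0 = {pantry}
A1: add {archive} — archive (Runner) has archive→pantry.
A2: add {cellar, garage, lobby} — cellar (Runner) has cellar→archive; garage (Runner) has garage→archive; lobby (Runner) has lobby→archive.
A3: add {attic} — attic (Keeper): all of {archive, pantry, lobby} already in.
A4: add {kitchen} — kitchen (Keeper): all of {garage, lobby, attic} already in.
A5: add {foyer} — foyer (Runner) has foyer→kitchen.
A6 = A5; e.g. lab (Runner) has no edge into A5. Fixed point.
Runner's attractor = {archive, attic, cellar, foyer, garage, kitchen, lobby, pantry}; Keeper avoids the target exactly from the complement.

lab, office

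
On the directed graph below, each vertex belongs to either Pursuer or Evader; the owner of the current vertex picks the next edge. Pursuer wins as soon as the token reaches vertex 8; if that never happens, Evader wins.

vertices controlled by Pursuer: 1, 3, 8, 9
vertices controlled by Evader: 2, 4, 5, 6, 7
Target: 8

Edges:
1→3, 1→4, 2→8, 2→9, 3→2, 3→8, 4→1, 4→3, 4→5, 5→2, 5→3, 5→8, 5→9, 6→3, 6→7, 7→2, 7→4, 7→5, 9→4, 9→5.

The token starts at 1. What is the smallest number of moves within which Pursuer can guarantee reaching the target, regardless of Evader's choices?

A0 = {8}
A1: add {3} — 3 (Pursuer) has 3→8.
A2: add {1} — 1 (Pursuer) has 1→3.
A3 = A2; e.g. 2 (Evader) can still go to 9. Fixed point.
1 enters the attractor at level 2, so Pursuer can force the target in 2 moves from there.

2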